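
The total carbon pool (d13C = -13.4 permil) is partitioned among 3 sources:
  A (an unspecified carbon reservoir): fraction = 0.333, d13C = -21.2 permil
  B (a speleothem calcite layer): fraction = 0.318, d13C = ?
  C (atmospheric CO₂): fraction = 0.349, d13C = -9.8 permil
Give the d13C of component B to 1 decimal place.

-9.2 permil

Isotope mass balance: δ_bulk = Σ fᵢ·δᵢ.
-13.4 = 0.333×(-21.2) + 0.318×δ_B + 0.349×(-9.8)
0.318·δ_B = -13.4 − (-10.480) = -2.920
δ_B = -2.920 / 0.318 = -9.18 permil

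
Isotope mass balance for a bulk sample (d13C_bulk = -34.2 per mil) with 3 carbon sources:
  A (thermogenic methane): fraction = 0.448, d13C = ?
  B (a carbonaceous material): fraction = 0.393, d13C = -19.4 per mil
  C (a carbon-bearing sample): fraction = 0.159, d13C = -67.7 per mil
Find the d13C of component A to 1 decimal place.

Isotope mass balance: δ_bulk = Σ fᵢ·δᵢ.
-34.2 = 0.448×δ_A + 0.393×(-19.4) + 0.159×(-67.7)
0.448·δ_A = -34.2 − (-18.389) = -15.812
δ_A = -15.812 / 0.448 = -35.29 per mil

-35.3 per mil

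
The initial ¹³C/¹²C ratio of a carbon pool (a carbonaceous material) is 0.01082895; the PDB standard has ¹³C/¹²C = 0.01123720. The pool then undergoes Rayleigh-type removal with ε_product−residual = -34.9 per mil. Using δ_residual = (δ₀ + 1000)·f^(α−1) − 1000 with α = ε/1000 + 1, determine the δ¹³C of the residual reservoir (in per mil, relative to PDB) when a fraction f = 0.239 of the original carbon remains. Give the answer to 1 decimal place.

13.0 per mil

δ₀ = (0.01082895/0.01123720 − 1)×1000 = (0.963670 − 1)×1000 = -36.330 per mil
α − 1 = ε/1000 = -0.0349
f^(α−1) = 0.239^(-0.0349) = 1.051221
δ_res = (-36.330 + 1000) × 1.051221 − 1000 = 1013.030 − 1000 = 13.03 per mil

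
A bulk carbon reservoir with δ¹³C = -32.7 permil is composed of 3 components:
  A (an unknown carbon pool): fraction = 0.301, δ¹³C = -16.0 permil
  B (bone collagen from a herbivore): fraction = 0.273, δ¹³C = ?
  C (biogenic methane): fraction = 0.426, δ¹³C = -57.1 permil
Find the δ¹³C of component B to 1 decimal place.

-13.0 permil

Isotope mass balance: δ_bulk = Σ fᵢ·δᵢ.
-32.7 = 0.301×(-16.0) + 0.273×δ_B + 0.426×(-57.1)
0.273·δ_B = -32.7 − (-29.141) = -3.559
δ_B = -3.559 / 0.273 = -13.04 permil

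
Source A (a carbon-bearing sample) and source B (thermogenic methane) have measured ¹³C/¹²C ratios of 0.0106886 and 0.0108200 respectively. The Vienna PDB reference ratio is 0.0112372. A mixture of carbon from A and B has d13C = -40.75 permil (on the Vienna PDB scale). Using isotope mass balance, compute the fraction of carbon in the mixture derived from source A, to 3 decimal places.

δ_A = (0.0106886/0.0112372 − 1)×1000 = (0.951180 − 1)×1000 = -48.820 permil
δ_B = (0.0108200/0.0112372 − 1)×1000 = (0.962873 − 1)×1000 = -37.127 permil
f_A = (δ_mix − δ_B)/(δ_A − δ_B) = (-40.75 − (-37.127))/(-48.820 − (-37.127))
f_A = -3.623 / -11.693 = 0.3099

0.310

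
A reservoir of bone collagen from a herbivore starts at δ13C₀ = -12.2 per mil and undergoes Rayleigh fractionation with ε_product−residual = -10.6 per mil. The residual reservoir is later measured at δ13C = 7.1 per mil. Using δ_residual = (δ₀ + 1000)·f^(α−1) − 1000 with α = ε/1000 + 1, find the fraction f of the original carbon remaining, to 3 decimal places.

0.161

α − 1 = ε/1000 = -0.0106
(δ_res + 1000)/(δ₀ + 1000) = (7.1 + 1000)/(-12.2 + 1000) = 1007.1/987.8 = 1.019538
f = 1.019538^(1/-0.0106) = exp(ln(1.019538)/-0.0106) = exp(0.01935/-0.0106)
f = exp(-1.8255) = 0.1611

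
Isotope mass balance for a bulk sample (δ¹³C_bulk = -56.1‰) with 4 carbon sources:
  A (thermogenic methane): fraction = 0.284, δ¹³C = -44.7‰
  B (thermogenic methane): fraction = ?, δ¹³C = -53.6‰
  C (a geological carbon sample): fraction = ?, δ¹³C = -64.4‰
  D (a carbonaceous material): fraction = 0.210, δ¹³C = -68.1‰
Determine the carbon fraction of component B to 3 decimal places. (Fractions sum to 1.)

0.322

Let f_B and f_C be the unknown fractions; fractions sum to 1 so f_B + f_C = 0.506.
Mass balance: Σ fᵢ·δᵢ = δ_bulk ⇒ f_B·(-53.6) + f_C·(-64.4) = -56.1 − (-26.996) = -29.104
Substitute f_C = 0.506 − f_B:
f_B·(-53.6 − -64.4) = -29.104 − 0.506×(-64.4) = 3.482
f_B = 3.482 / 10.8 = 0.3224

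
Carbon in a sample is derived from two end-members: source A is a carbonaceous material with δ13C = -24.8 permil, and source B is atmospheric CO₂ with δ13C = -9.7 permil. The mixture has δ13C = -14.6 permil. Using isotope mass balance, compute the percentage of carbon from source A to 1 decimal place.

32.5%

δ_mix = f_A·δ_A + (1 − f_A)·δ_B  ⇒  f_A = (δ_mix − δ_B)/(δ_A − δ_B)
f_A = (-14.6 − (-9.7)) / (-24.8 − (-9.7))
f_A = -4.9 / -15.1 = 0.3245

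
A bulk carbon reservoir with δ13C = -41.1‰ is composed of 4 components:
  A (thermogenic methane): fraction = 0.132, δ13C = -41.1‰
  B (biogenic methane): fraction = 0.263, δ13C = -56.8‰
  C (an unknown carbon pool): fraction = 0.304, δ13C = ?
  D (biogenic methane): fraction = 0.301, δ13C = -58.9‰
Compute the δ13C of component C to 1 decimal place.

Isotope mass balance: δ_bulk = Σ fᵢ·δᵢ.
-41.1 = 0.132×(-41.1) + 0.263×(-56.8) + 0.304×δ_C + 0.301×(-58.9)
0.304·δ_C = -41.1 − (-38.093) = -3.008
δ_C = -3.008 / 0.304 = -9.89‰

-9.9‰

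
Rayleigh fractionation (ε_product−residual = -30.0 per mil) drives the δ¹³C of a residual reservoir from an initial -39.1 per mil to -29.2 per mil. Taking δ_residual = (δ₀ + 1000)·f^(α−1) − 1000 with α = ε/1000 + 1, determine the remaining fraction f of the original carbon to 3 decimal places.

0.711

α − 1 = ε/1000 = -0.0300
(δ_res + 1000)/(δ₀ + 1000) = (-29.2 + 1000)/(-39.1 + 1000) = 970.8/960.9 = 1.010303
f = 1.010303^(1/-0.0300) = exp(ln(1.010303)/-0.0300) = exp(0.01025/-0.0300)
f = exp(-0.3417) = 0.7106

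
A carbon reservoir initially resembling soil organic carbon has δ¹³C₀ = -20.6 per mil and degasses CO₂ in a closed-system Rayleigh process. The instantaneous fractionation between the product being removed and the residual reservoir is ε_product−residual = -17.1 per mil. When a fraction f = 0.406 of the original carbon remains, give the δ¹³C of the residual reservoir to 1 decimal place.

Rayleigh residual: δ_res = (δ₀ + 1000)·f^(α−1) − 1000
α = ε/1000 + 1 = 0.98290, so α − 1 = -0.01710
f^(α−1) = 0.406^(-0.01710) = 1.015533
δ_res = (-20.6 + 1000) × 1.015533 − 1000 = 994.613 − 1000 = -5.39 per mil

-5.4 per mil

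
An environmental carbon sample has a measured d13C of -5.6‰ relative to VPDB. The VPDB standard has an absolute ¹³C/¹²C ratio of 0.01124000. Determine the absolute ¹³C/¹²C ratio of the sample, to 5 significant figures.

R_sample = R_standard × (d13C/1000 + 1)
R_sample = 0.01124000 × (-5.6/1000 + 1) = 0.01124000 × 0.994400
R_sample = 0.0111771

0.011177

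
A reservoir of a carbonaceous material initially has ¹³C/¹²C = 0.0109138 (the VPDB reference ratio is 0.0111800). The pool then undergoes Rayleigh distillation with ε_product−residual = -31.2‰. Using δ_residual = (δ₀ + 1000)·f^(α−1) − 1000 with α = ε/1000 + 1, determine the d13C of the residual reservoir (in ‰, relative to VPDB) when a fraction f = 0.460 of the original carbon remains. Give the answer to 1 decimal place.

0.1‰

δ₀ = (0.0109138/0.0111800 − 1)×1000 = (0.976190 − 1)×1000 = -23.810‰
α − 1 = ε/1000 = -0.0312
f^(α−1) = 0.460^(-0.0312) = 1.024524
δ_res = (-23.810 + 1000) × 1.024524 − 1000 = 1000.129 − 1000 = 0.13‰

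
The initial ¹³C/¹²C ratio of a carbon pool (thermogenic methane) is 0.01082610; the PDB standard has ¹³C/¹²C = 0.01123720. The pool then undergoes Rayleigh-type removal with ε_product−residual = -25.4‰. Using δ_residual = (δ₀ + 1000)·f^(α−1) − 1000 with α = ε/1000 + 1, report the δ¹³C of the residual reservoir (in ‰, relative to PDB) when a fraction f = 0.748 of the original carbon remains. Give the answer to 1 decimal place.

-29.5‰

δ₀ = (0.01082610/0.01123720 − 1)×1000 = (0.963416 − 1)×1000 = -36.584‰
α − 1 = ε/1000 = -0.0254
f^(α−1) = 0.748^(-0.0254) = 1.007402
δ_res = (-36.584 + 1000) × 1.007402 − 1000 = 970.548 − 1000 = -29.45‰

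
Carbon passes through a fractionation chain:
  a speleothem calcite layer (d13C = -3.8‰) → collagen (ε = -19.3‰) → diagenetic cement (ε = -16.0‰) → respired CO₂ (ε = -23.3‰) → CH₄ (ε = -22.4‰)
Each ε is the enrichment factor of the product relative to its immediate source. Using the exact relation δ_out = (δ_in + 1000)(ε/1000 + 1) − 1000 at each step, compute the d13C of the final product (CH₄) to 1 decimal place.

step 1: δ = (-3.80 + 1000)·(-19.3/1000 + 1) − 1000 = -23.03‰
step 2: δ = (-23.03 + 1000)·(-16.0/1000 + 1) − 1000 = -38.66‰
step 3: δ = (-38.66 + 1000)·(-23.3/1000 + 1) − 1000 = -61.06‰
step 4: δ = (-61.06 + 1000)·(-22.4/1000 + 1) − 1000 = -82.09‰

-82.1‰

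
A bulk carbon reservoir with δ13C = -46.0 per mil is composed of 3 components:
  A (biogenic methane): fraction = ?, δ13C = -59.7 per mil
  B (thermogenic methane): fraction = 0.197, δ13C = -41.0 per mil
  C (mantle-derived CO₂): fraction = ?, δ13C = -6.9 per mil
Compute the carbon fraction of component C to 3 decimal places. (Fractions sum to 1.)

0.190

Let f_C and f_A be the unknown fractions; fractions sum to 1 so f_C + f_A = 0.803.
Mass balance: Σ fᵢ·δᵢ = δ_bulk ⇒ f_C·(-6.9) + f_A·(-59.7) = -46.0 − (-8.077) = -37.923
Substitute f_A = 0.803 − f_C:
f_C·(-6.9 − -59.7) = -37.923 − 0.803×(-59.7) = 10.016
f_C = 10.016 / 52.8 = 0.1897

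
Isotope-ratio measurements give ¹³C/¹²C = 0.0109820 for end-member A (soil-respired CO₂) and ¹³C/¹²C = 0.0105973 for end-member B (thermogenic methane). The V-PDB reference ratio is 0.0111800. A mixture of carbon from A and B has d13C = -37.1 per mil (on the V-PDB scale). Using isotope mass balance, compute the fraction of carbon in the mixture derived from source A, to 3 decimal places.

0.437

δ_A = (0.0109820/0.0111800 − 1)×1000 = (0.982290 − 1)×1000 = -17.710 per mil
δ_B = (0.0105973/0.0111800 − 1)×1000 = (0.947880 − 1)×1000 = -52.120 per mil
f_A = (δ_mix − δ_B)/(δ_A − δ_B) = (-37.1 − (-52.120))/(-17.710 − (-52.120))
f_A = 15.020 / 34.410 = 0.4365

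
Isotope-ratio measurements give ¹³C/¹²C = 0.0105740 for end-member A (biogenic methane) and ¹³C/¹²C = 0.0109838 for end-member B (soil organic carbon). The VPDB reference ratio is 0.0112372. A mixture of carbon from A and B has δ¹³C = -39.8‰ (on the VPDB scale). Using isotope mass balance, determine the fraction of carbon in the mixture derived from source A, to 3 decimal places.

δ_A = (0.0105740/0.0112372 − 1)×1000 = (0.940982 − 1)×1000 = -59.018‰
δ_B = (0.0109838/0.0112372 − 1)×1000 = (0.977450 − 1)×1000 = -22.550‰
f_A = (δ_mix − δ_B)/(δ_A − δ_B) = (-39.8 − (-22.550))/(-59.018 − (-22.550))
f_A = -17.250 / -36.468 = 0.4730

0.473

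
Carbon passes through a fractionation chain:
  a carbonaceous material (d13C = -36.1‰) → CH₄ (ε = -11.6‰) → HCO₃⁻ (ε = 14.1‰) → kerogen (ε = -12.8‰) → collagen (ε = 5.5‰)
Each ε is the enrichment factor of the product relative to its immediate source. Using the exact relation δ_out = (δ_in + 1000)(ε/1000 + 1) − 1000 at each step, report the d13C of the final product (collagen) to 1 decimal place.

step 1: δ = (-36.10 + 1000)·(-11.6/1000 + 1) − 1000 = -47.28‰
step 2: δ = (-47.28 + 1000)·(14.1/1000 + 1) − 1000 = -33.85‰
step 3: δ = (-33.85 + 1000)·(-12.8/1000 + 1) − 1000 = -46.21‰
step 4: δ = (-46.21 + 1000)·(5.5/1000 + 1) − 1000 = -40.97‰

-41.0‰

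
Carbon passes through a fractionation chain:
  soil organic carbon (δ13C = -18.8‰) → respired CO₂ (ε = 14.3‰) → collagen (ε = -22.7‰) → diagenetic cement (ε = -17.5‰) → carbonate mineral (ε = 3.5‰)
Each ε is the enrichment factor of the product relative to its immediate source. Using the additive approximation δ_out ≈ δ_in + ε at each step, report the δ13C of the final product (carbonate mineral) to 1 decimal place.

step 1: δ ≈ -18.8 + (14.3) = -4.5‰
step 2: δ ≈ -4.5 + (-22.7) = -27.2‰
step 3: δ ≈ -27.2 + (-17.5) = -44.7‰
step 4: δ ≈ -44.7 + (3.5) = -41.2‰

-41.2‰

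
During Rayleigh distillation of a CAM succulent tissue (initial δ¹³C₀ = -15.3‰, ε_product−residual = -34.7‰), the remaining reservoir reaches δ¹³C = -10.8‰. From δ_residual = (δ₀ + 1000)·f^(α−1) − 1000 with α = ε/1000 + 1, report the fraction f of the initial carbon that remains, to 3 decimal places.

α − 1 = ε/1000 = -0.0347
(δ_res + 1000)/(δ₀ + 1000) = (-10.8 + 1000)/(-15.3 + 1000) = 989.2/984.7 = 1.004570
f = 1.004570^(1/-0.0347) = exp(ln(1.004570)/-0.0347) = exp(0.00456/-0.0347)
f = exp(-0.1314) = 0.8769

0.877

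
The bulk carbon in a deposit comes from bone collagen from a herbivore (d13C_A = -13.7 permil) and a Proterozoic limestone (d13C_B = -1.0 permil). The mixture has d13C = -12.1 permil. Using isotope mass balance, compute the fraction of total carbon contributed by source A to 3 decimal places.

δ_mix = f_A·δ_A + (1 − f_A)·δ_B  ⇒  f_A = (δ_mix − δ_B)/(δ_A − δ_B)
f_A = (-12.1 − (-1.0)) / (-13.7 − (-1.0))
f_A = -11.1 / -12.7 = 0.8740

0.874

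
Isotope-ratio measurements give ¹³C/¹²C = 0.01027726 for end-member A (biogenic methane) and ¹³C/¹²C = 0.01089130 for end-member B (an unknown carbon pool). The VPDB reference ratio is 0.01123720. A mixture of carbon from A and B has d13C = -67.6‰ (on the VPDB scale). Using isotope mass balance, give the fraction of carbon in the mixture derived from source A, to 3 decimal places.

δ_A = (0.01027726/0.01123720 − 1)×1000 = (0.914575 − 1)×1000 = -85.425‰
δ_B = (0.01089130/0.01123720 − 1)×1000 = (0.969218 − 1)×1000 = -30.782‰
f_A = (δ_mix − δ_B)/(δ_A − δ_B) = (-67.6 − (-30.782))/(-85.425 − (-30.782))
f_A = -36.818 / -54.644 = 0.6738

0.674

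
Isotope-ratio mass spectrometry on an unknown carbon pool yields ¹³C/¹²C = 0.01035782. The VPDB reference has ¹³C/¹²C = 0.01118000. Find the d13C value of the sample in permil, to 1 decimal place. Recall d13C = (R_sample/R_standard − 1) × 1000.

-73.5 permil

d13C = (R_sample / R_standard − 1) × 1000
R_sample / R_standard = 0.01035782 / 0.01118000 = 0.926460
d13C = (0.926460 − 1) × 1000 = -73.54 permil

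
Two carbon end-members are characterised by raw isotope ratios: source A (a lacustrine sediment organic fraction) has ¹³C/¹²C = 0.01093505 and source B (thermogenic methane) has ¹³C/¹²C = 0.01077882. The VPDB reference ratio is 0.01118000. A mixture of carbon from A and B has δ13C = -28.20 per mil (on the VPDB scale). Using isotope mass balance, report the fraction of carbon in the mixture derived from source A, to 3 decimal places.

δ_A = (0.01093505/0.01118000 − 1)×1000 = (0.978090 − 1)×1000 = -21.910 per mil
δ_B = (0.01077882/0.01118000 − 1)×1000 = (0.964116 − 1)×1000 = -35.884 per mil
f_A = (δ_mix − δ_B)/(δ_A − δ_B) = (-28.20 − (-35.884))/(-21.910 − (-35.884))
f_A = 7.684 / 13.974 = 0.5499

0.550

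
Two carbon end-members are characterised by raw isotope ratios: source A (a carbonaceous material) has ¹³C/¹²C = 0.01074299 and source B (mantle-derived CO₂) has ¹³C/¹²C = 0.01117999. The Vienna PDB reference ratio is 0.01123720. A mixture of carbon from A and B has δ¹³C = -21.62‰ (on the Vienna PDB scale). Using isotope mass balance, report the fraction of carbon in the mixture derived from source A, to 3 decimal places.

δ_A = (0.01074299/0.01123720 − 1)×1000 = (0.956020 − 1)×1000 = -43.980‰
δ_B = (0.01117999/0.01123720 − 1)×1000 = (0.994909 − 1)×1000 = -5.091‰
f_A = (δ_mix − δ_B)/(δ_A − δ_B) = (-21.62 − (-5.091))/(-43.980 − (-5.091))
f_A = -16.529 / -38.889 = 0.4250

0.425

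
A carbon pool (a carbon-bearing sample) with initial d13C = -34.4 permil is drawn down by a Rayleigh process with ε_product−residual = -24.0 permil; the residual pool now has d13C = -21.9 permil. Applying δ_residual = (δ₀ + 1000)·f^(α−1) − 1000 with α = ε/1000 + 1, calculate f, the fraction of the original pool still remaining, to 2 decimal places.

0.59

α − 1 = ε/1000 = -0.0240
(δ_res + 1000)/(δ₀ + 1000) = (-21.9 + 1000)/(-34.4 + 1000) = 978.1/965.6 = 1.012945
f = 1.012945^(1/-0.0240) = exp(ln(1.012945)/-0.0240) = exp(0.01286/-0.0240)
f = exp(-0.5359) = 0.5851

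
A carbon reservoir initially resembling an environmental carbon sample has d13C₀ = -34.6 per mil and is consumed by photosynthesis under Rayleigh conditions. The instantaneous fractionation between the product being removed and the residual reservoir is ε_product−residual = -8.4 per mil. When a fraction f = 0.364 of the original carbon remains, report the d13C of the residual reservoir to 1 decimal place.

-26.4 per mil

Rayleigh residual: δ_res = (δ₀ + 1000)·f^(α−1) − 1000
α = ε/1000 + 1 = 0.99160, so α − 1 = -0.00840
f^(α−1) = 0.364^(-0.00840) = 1.008525
δ_res = (-34.6 + 1000) × 1.008525 − 1000 = 973.630 − 1000 = -26.37 per mil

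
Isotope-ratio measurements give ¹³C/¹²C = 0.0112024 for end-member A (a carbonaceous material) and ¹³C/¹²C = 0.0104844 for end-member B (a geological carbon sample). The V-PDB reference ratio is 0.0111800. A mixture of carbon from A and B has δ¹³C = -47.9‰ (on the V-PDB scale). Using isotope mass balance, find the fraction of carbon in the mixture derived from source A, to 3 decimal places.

δ_A = (0.0112024/0.0111800 − 1)×1000 = (1.002004 − 1)×1000 = 2.004‰
δ_B = (0.0104844/0.0111800 − 1)×1000 = (0.937782 − 1)×1000 = -62.218‰
f_A = (δ_mix − δ_B)/(δ_A − δ_B) = (-47.9 − (-62.218))/(2.004 − (-62.218))
f_A = 14.318 / 64.222 = 0.2229

0.223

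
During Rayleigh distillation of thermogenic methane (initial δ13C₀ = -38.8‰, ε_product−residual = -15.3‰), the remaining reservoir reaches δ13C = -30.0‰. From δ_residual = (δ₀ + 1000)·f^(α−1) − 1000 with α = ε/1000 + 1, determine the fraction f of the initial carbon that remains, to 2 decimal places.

0.55

α − 1 = ε/1000 = -0.0153
(δ_res + 1000)/(δ₀ + 1000) = (-30.0 + 1000)/(-38.8 + 1000) = 970.0/961.2 = 1.009155
f = 1.009155^(1/-0.0153) = exp(ln(1.009155)/-0.0153) = exp(0.00911/-0.0153)
f = exp(-0.5957) = 0.5512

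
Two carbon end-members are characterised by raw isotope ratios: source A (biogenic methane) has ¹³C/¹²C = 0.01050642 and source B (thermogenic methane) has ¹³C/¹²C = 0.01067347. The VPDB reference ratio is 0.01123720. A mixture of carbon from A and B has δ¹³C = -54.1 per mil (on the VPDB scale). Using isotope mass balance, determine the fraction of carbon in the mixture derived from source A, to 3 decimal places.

0.265

δ_A = (0.01050642/0.01123720 − 1)×1000 = (0.934968 − 1)×1000 = -65.032 per mil
δ_B = (0.01067347/0.01123720 − 1)×1000 = (0.949834 − 1)×1000 = -50.166 per mil
f_A = (δ_mix − δ_B)/(δ_A − δ_B) = (-54.1 − (-50.166))/(-65.032 − (-50.166))
f_A = -3.934 / -14.866 = 0.2646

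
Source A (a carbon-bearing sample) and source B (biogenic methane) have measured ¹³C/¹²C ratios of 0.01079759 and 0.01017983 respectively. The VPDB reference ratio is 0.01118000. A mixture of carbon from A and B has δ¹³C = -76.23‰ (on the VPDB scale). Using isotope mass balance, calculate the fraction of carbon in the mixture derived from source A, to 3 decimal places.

0.239

δ_A = (0.01079759/0.01118000 − 1)×1000 = (0.965795 − 1)×1000 = -34.205‰
δ_B = (0.01017983/0.01118000 − 1)×1000 = (0.910539 − 1)×1000 = -89.461‰
f_A = (δ_mix − δ_B)/(δ_A − δ_B) = (-76.23 − (-89.461))/(-34.205 − (-89.461))
f_A = 13.231 / 55.256 = 0.2394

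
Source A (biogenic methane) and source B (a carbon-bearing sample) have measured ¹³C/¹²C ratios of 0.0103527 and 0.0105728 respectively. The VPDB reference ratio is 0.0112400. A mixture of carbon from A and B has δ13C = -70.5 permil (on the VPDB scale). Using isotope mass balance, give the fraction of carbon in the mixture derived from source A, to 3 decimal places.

δ_A = (0.0103527/0.0112400 − 1)×1000 = (0.921059 − 1)×1000 = -78.941 permil
δ_B = (0.0105728/0.0112400 − 1)×1000 = (0.940641 − 1)×1000 = -59.359 permil
f_A = (δ_mix − δ_B)/(δ_A − δ_B) = (-70.5 − (-59.359))/(-78.941 − (-59.359))
f_A = -11.141 / -19.582 = 0.5689

0.569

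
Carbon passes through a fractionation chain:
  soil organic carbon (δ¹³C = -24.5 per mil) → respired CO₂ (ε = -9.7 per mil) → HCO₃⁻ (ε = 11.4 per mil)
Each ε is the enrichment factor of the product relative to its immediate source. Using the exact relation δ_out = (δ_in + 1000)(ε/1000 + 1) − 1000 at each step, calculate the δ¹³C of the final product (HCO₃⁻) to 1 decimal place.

-22.9 per mil

step 1: δ = (-24.50 + 1000)·(-9.7/1000 + 1) − 1000 = -33.96 per mil
step 2: δ = (-33.96 + 1000)·(11.4/1000 + 1) − 1000 = -22.95 per mil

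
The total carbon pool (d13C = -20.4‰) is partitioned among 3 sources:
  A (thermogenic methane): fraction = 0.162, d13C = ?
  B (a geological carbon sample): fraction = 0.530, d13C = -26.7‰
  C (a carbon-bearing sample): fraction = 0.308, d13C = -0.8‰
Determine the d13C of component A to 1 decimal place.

-37.1‰

Isotope mass balance: δ_bulk = Σ fᵢ·δᵢ.
-20.4 = 0.162×δ_A + 0.530×(-26.7) + 0.308×(-0.8)
0.162·δ_A = -20.4 − (-14.397) = -6.003
δ_A = -6.003 / 0.162 = -37.05‰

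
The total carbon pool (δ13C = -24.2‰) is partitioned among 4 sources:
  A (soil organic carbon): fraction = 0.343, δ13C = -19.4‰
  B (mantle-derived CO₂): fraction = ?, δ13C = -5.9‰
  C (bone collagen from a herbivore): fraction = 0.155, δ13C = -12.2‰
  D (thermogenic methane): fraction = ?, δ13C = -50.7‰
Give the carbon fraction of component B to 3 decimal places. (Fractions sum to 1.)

0.219

Let f_B and f_D be the unknown fractions; fractions sum to 1 so f_B + f_D = 0.502.
Mass balance: Σ fᵢ·δᵢ = δ_bulk ⇒ f_B·(-5.9) + f_D·(-50.7) = -24.2 − (-8.545) = -15.655
Substitute f_D = 0.502 − f_B:
f_B·(-5.9 − -50.7) = -15.655 − 0.502×(-50.7) = 9.797
f_B = 9.797 / 44.8 = 0.2187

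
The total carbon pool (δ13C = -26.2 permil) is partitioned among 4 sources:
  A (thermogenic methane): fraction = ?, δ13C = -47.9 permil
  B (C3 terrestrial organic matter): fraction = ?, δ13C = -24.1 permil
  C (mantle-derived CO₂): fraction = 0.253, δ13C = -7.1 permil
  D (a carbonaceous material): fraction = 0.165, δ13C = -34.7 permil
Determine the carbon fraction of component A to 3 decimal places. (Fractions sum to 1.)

Let f_A and f_B be the unknown fractions; fractions sum to 1 so f_A + f_B = 0.582.
Mass balance: Σ fᵢ·δᵢ = δ_bulk ⇒ f_A·(-47.9) + f_B·(-24.1) = -26.2 − (-7.522) = -18.678
Substitute f_B = 0.582 − f_A:
f_A·(-47.9 − -24.1) = -18.678 − 0.582×(-24.1) = -4.652
f_A = -4.652 / -23.8 = 0.1955

0.195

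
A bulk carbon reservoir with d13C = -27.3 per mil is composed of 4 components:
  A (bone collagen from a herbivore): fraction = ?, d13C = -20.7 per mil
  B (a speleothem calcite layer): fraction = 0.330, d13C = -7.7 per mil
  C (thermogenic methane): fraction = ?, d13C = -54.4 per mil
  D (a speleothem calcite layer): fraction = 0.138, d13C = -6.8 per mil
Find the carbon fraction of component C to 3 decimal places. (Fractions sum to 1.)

Let f_C and f_A be the unknown fractions; fractions sum to 1 so f_C + f_A = 0.532.
Mass balance: Σ fᵢ·δᵢ = δ_bulk ⇒ f_C·(-54.4) + f_A·(-20.7) = -27.3 − (-3.479) = -23.821
Substitute f_A = 0.532 − f_C:
f_C·(-54.4 − -20.7) = -23.821 − 0.532×(-20.7) = -12.808
f_C = -12.808 / -33.7 = 0.3801

0.380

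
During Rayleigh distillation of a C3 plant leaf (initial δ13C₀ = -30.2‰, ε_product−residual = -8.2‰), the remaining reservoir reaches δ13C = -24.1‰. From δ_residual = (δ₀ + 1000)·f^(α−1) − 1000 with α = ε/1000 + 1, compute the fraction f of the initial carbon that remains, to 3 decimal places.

0.465

α − 1 = ε/1000 = -0.0082
(δ_res + 1000)/(δ₀ + 1000) = (-24.1 + 1000)/(-30.2 + 1000) = 975.9/969.8 = 1.006290
f = 1.006290^(1/-0.0082) = exp(ln(1.006290)/-0.0082) = exp(0.00627/-0.0082)
f = exp(-0.7647) = 0.4655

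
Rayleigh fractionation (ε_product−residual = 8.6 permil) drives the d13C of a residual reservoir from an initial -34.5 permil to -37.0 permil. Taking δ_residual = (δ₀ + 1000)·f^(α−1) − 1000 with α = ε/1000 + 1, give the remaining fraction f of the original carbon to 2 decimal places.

0.74

α − 1 = ε/1000 = 0.0086
(δ_res + 1000)/(δ₀ + 1000) = (-37.0 + 1000)/(-34.5 + 1000) = 963.0/965.5 = 0.997411
f = 0.997411^(1/0.0086) = exp(ln(0.997411)/0.0086) = exp(-0.00259/0.0086)
f = exp(-0.3015) = 0.7397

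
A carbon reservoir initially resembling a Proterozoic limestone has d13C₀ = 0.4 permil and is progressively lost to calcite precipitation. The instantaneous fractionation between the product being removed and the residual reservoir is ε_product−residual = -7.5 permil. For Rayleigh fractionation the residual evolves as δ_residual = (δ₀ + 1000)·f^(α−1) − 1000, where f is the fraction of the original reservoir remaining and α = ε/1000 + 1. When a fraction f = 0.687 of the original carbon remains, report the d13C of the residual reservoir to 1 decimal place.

Rayleigh residual: δ_res = (δ₀ + 1000)·f^(α−1) − 1000
α = ε/1000 + 1 = 0.99250, so α − 1 = -0.00750
f^(α−1) = 0.687^(-0.00750) = 1.002820
δ_res = (0.4 + 1000) × 1.002820 − 1000 = 1003.221 − 1000 = 3.22 permil

3.2 permil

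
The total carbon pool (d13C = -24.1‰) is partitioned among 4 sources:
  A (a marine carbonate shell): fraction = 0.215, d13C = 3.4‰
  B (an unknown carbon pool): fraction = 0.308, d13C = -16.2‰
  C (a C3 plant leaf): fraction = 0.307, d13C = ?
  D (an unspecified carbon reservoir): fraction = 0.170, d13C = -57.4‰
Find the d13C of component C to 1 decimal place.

-32.8‰

Isotope mass balance: δ_bulk = Σ fᵢ·δᵢ.
-24.1 = 0.215×(3.4) + 0.308×(-16.2) + 0.307×δ_C + 0.170×(-57.4)
0.307·δ_C = -24.1 − (-14.017) = -10.083
δ_C = -10.083 / 0.307 = -32.84‰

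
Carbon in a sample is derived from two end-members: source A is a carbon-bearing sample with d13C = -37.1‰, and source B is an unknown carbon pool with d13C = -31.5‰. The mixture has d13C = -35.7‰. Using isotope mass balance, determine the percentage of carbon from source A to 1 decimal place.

δ_mix = f_A·δ_A + (1 − f_A)·δ_B  ⇒  f_A = (δ_mix − δ_B)/(δ_A − δ_B)
f_A = (-35.7 − (-31.5)) / (-37.1 − (-31.5))
f_A = -4.2 / -5.6 = 0.7500

75.0%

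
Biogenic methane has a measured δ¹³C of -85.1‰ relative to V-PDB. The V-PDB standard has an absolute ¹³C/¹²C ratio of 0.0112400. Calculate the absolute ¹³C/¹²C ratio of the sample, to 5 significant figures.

R_sample = R_standard × (δ¹³C/1000 + 1)
R_sample = 0.0112400 × (-85.1/1000 + 1) = 0.0112400 × 0.914900
R_sample = 0.0102835

0.010283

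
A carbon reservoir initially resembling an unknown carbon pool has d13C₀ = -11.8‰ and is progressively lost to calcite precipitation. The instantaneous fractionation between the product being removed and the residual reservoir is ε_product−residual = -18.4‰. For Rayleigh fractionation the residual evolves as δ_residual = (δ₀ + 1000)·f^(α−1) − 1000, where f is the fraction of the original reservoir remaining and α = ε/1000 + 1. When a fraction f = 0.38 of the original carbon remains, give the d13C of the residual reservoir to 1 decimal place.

Rayleigh residual: δ_res = (δ₀ + 1000)·f^(α−1) − 1000
α = ε/1000 + 1 = 0.98160, so α − 1 = -0.01840
f^(α−1) = 0.38^(-0.01840) = 1.017963
δ_res = (-11.8 + 1000) × 1.017963 − 1000 = 1005.951 − 1000 = 5.95‰

6.0‰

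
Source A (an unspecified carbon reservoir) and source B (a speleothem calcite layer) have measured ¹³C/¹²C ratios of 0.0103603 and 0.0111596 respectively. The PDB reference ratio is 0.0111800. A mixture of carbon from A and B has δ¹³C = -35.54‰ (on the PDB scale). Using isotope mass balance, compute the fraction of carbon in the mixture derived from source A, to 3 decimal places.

0.472

δ_A = (0.0103603/0.0111800 − 1)×1000 = (0.926682 − 1)×1000 = -73.318‰
δ_B = (0.0111596/0.0111800 − 1)×1000 = (0.998175 − 1)×1000 = -1.825‰
f_A = (δ_mix − δ_B)/(δ_A − δ_B) = (-35.54 − (-1.825))/(-73.318 − (-1.825))
f_A = -33.715 / -71.494 = 0.4716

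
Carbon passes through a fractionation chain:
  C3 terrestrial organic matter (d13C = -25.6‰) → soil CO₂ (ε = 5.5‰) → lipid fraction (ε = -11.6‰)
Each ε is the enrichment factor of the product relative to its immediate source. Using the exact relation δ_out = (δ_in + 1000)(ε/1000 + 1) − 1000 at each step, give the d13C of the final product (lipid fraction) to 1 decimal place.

step 1: δ = (-25.60 + 1000)·(5.5/1000 + 1) − 1000 = -20.24‰
step 2: δ = (-20.24 + 1000)·(-11.6/1000 + 1) − 1000 = -31.61‰

-31.6‰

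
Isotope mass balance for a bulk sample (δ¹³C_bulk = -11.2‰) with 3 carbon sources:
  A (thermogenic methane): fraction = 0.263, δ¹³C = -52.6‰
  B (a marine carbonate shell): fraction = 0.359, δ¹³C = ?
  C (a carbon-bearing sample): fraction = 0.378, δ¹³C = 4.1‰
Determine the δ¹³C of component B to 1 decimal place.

Isotope mass balance: δ_bulk = Σ fᵢ·δᵢ.
-11.2 = 0.263×(-52.6) + 0.359×δ_B + 0.378×(4.1)
0.359·δ_B = -11.2 − (-12.284) = 1.084
δ_B = 1.084 / 0.359 = 3.02‰

3.0‰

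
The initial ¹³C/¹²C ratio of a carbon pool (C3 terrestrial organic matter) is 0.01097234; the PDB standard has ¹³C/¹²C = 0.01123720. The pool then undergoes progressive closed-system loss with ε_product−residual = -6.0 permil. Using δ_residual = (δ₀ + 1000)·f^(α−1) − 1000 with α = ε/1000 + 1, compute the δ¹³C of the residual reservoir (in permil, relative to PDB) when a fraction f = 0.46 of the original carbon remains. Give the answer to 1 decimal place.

-19.0 permil

δ₀ = (0.01097234/0.01123720 − 1)×1000 = (0.976430 − 1)×1000 = -23.570 permil
α − 1 = ε/1000 = -0.0060
f^(α−1) = 0.46^(-0.0060) = 1.004670
δ_res = (-23.570 + 1000) × 1.004670 − 1000 = 980.990 − 1000 = -19.01 permil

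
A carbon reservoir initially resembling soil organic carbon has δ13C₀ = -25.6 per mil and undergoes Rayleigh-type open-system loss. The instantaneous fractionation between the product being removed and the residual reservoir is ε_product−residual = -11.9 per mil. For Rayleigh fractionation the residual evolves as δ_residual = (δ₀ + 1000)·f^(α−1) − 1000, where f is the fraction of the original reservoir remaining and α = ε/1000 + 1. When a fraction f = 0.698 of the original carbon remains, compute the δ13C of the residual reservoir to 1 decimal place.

-21.4 per mil

Rayleigh residual: δ_res = (δ₀ + 1000)·f^(α−1) − 1000
α = ε/1000 + 1 = 0.98810, so α − 1 = -0.01190
f^(α−1) = 0.698^(-0.01190) = 1.004288
δ_res = (-25.6 + 1000) × 1.004288 − 1000 = 978.578 − 1000 = -21.42 per mil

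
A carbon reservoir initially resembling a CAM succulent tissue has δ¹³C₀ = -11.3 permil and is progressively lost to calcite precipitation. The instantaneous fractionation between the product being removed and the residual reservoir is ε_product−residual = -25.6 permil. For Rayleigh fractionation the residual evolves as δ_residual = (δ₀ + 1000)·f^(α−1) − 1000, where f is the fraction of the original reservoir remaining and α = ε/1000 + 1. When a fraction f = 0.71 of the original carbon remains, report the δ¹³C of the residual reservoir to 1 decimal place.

Rayleigh residual: δ_res = (δ₀ + 1000)·f^(α−1) − 1000
α = ε/1000 + 1 = 0.97440, so α − 1 = -0.02560
f^(α−1) = 0.71^(-0.02560) = 1.008806
δ_res = (-11.3 + 1000) × 1.008806 − 1000 = 997.407 − 1000 = -2.59 permil

-2.6 permil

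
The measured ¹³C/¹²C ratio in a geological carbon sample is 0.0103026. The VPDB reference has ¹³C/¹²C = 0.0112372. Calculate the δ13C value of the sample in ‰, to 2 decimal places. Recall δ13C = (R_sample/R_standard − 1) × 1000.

δ13C = (R_sample / R_standard − 1) × 1000
R_sample / R_standard = 0.0103026 / 0.0112372 = 0.916830
δ13C = (0.916830 − 1) × 1000 = -83.170‰

-83.17‰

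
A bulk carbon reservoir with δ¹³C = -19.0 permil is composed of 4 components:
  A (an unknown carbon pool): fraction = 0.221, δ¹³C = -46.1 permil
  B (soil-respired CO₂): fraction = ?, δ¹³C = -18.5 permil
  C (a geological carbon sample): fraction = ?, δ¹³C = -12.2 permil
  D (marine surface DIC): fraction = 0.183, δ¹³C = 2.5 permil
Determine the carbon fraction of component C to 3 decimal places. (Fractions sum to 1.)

0.279

Let f_C and f_B be the unknown fractions; fractions sum to 1 so f_C + f_B = 0.596.
Mass balance: Σ fᵢ·δᵢ = δ_bulk ⇒ f_C·(-12.2) + f_B·(-18.5) = -19.0 − (-9.731) = -9.269
Substitute f_B = 0.596 − f_C:
f_C·(-12.2 − -18.5) = -9.269 − 0.596×(-18.5) = 1.757
f_C = 1.757 / 6.3 = 0.2788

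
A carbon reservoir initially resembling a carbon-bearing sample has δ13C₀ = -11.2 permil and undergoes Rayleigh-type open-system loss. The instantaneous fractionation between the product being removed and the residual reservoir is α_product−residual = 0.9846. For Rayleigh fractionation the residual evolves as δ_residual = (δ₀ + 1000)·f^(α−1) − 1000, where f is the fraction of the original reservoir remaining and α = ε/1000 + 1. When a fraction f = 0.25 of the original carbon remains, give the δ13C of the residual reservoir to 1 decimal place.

10.1 permil

Rayleigh residual: δ_res = (δ₀ + 1000)·f^(α−1) − 1000
α − 1 = -0.01540
f^(α−1) = 0.25^(-0.01540) = 1.021578
δ_res = (-11.2 + 1000) × 1.021578 − 1000 = 1010.137 − 1000 = 10.14 permil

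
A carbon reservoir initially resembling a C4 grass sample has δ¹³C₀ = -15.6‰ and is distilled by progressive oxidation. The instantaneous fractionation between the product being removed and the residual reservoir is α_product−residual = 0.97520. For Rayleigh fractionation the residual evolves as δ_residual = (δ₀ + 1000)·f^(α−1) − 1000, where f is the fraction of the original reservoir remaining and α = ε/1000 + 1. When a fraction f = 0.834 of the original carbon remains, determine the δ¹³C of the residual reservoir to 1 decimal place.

-11.2‰

Rayleigh residual: δ_res = (δ₀ + 1000)·f^(α−1) − 1000
α − 1 = -0.02480
f^(α−1) = 0.834^(-0.02480) = 1.004512
δ_res = (-15.6 + 1000) × 1.004512 − 1000 = 988.842 − 1000 = -11.16‰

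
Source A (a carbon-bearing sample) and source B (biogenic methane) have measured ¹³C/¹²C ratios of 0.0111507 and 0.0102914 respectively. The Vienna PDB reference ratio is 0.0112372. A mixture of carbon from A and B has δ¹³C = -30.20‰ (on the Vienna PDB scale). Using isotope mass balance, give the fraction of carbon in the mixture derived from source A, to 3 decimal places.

δ_A = (0.0111507/0.0112372 − 1)×1000 = (0.992302 − 1)×1000 = -7.698‰
δ_B = (0.0102914/0.0112372 − 1)×1000 = (0.915833 − 1)×1000 = -84.167‰
f_A = (δ_mix − δ_B)/(δ_A − δ_B) = (-30.20 − (-84.167))/(-7.698 − (-84.167))
f_A = 53.967 / 76.469 = 0.7057

0.706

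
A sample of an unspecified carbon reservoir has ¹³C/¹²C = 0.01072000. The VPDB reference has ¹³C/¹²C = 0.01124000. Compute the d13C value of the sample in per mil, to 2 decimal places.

-46.26 per mil

d13C = (R_sample / R_standard − 1) × 1000
R_sample / R_standard = 0.01072000 / 0.01124000 = 0.953737
d13C = (0.953737 − 1) × 1000 = -46.263 per mil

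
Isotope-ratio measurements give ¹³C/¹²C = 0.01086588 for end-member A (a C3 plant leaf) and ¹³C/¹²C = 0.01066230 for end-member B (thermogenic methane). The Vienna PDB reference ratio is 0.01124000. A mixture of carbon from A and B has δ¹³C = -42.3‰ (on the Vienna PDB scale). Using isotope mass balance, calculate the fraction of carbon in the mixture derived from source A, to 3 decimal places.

0.502

δ_A = (0.01086588/0.01124000 − 1)×1000 = (0.966715 − 1)×1000 = -33.285‰
δ_B = (0.01066230/0.01124000 − 1)×1000 = (0.948603 − 1)×1000 = -51.397‰
f_A = (δ_mix − δ_B)/(δ_A − δ_B) = (-42.3 − (-51.397))/(-33.285 − (-51.397))
f_A = 9.097 / 18.112 = 0.5022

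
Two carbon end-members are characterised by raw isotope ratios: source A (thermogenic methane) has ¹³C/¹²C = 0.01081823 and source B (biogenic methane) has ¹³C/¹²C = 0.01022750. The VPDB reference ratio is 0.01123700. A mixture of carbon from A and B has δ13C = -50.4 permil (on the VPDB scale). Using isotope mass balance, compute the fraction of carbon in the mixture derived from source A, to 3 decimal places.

δ_A = (0.01081823/0.01123700 − 1)×1000 = (0.962733 − 1)×1000 = -37.267 permil
δ_B = (0.01022750/0.01123700 − 1)×1000 = (0.910163 − 1)×1000 = -89.837 permil
f_A = (δ_mix − δ_B)/(δ_A − δ_B) = (-50.4 − (-89.837))/(-37.267 − (-89.837))
f_A = 39.437 / 52.570 = 0.7502

0.750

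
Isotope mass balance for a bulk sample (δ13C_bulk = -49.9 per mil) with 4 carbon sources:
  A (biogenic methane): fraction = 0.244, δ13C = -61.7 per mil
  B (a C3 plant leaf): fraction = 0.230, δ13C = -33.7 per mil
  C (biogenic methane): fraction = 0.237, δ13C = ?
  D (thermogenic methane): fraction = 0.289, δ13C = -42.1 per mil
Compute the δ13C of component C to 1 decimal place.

Isotope mass balance: δ_bulk = Σ fᵢ·δᵢ.
-49.9 = 0.244×(-61.7) + 0.230×(-33.7) + 0.237×δ_C + 0.289×(-42.1)
0.237·δ_C = -49.9 − (-34.973) = -14.927
δ_C = -14.927 / 0.237 = -62.98 per mil

-63.0 per mil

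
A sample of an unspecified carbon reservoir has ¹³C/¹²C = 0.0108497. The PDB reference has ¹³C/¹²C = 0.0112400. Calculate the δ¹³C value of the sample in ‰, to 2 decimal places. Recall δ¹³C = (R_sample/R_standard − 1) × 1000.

δ¹³C = (R_sample / R_standard − 1) × 1000
R_sample / R_standard = 0.0108497 / 0.0112400 = 0.965276
δ¹³C = (0.965276 − 1) × 1000 = -34.724‰

-34.72‰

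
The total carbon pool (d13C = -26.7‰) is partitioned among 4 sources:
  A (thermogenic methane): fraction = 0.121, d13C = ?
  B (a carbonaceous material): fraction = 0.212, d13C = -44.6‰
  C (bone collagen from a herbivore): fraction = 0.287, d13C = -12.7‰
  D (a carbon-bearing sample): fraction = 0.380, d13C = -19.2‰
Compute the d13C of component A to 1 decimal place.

-52.1‰

Isotope mass balance: δ_bulk = Σ fᵢ·δᵢ.
-26.7 = 0.121×δ_A + 0.212×(-44.6) + 0.287×(-12.7) + 0.380×(-19.2)
0.121·δ_A = -26.7 − (-20.396) = -6.304
δ_A = -6.304 / 0.121 = -52.10‰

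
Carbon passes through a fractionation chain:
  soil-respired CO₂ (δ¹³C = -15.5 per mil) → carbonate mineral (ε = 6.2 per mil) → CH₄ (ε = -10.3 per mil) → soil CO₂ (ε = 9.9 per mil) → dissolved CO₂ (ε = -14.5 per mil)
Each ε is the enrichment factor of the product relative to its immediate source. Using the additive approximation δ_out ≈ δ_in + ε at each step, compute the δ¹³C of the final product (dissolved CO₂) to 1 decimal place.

step 1: δ ≈ -15.5 + (6.2) = -9.3 per mil
step 2: δ ≈ -9.3 + (-10.3) = -19.6 per mil
step 3: δ ≈ -19.6 + (9.9) = -9.7 per mil
step 4: δ ≈ -9.7 + (-14.5) = -24.2 per mil

-24.2 per mil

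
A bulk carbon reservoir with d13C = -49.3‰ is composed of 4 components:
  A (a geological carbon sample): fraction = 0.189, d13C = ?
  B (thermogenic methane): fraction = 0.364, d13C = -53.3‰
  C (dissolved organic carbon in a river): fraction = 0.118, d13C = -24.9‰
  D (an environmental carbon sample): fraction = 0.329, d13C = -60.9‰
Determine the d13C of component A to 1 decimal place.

-36.6‰

Isotope mass balance: δ_bulk = Σ fᵢ·δᵢ.
-49.3 = 0.189×δ_A + 0.364×(-53.3) + 0.118×(-24.9) + 0.329×(-60.9)
0.189·δ_A = -49.3 − (-42.376) = -6.924
δ_A = -6.924 / 0.189 = -36.64‰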